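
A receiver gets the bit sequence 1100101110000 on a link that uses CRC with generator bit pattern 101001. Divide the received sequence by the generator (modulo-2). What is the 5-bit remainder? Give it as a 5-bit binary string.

Modulo-2 division of 1100101110000 by 101001:
  pos 0: 110010 XOR 101001 = 011011
  pos 1: 110111 XOR 101001 = 011110
  pos 2: 111101 XOR 101001 = 010100
  pos 3: 101001 XOR 101001 = 000000
Remainder = 00000 (zero — the frame passes the CRC check).

00000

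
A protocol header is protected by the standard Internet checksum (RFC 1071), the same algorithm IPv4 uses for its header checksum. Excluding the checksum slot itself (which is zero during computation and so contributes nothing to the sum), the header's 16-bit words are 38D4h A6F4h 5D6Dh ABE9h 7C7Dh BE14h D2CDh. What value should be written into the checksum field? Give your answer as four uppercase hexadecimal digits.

0980

One's-complement addition (fold any carry out of bit 15 back into bit 0):
  0x38D4 + 0xA6F4 = 0x0DFC8
  0xDFC8 + 0x5D6D = 0x13D35 → wrap carry → 0x3D36
  0x3D36 + 0xABE9 = 0x0E91F
  0xE91F + 0x7C7D = 0x1659C → wrap carry → 0x659D
  0x659D + 0xBE14 = 0x123B1 → wrap carry → 0x23B2
  0x23B2 + 0xD2CD = 0x0F67F
One's-complement sum = 0xF67F.
Checksum = ~0xF67F & 0xFFFF = 0x0980.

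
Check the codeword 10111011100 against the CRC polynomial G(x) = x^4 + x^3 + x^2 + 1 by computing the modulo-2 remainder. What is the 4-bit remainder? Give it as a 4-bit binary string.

Modulo-2 division of 10111011100 by 11101:
  pos 0: 10111 XOR 11101 = 01010
  pos 1: 10100 XOR 11101 = 01001
  pos 2: 10011 XOR 11101 = 01110
  pos 3: 11101 XOR 11101 = 00000
Remainder = 0100 (nonzero — an error is detected).

0100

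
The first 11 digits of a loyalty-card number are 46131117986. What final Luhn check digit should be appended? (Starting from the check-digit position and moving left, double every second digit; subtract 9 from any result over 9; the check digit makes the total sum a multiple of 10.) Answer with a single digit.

Partial digits right→left: 6 8 9 7 1 1 1 3 1 6 4
Double every second digit counting from the check-digit position (so the 1st, 3rd, 5th, ... of the partial from the right).
  doubled (with −9 where >9): 3 9 2 2 2 8 → sum 26
  kept as-is: 8 7 1 3 6 → sum 25
Total = 26 + 25 = 51.
Check digit = (10 − (51 mod 10)) mod 10 = 9.

9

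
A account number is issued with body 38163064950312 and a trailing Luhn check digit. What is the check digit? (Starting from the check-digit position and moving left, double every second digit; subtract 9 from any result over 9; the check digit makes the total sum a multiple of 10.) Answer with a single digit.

8

Partial digits right→left: 2 1 3 0 5 9 4 6 0 3 6 1 8 3
Double every second digit counting from the check-digit position (so the 1st, 3rd, 5th, ... of the partial from the right).
  doubled (with −9 where >9): 4 6 1 8 0 3 7 → sum 29
  kept as-is: 1 0 9 6 3 1 3 → sum 23
Total = 29 + 23 = 52.
Check digit = (10 − (52 mod 10)) mod 10 = 8.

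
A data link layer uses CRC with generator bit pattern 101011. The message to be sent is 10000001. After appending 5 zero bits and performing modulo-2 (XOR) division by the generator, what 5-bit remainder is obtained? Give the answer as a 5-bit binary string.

Append 5 zeros: 1000000100000. Divide by 101011 (XOR where the leading bit is 1):
  pos 0: 100000 XOR 101011 = 001011
  pos 2: 101101 XOR 101011 = 000110
  pos 5: 110000 XOR 101011 = 011011
  pos 6: 110110 XOR 101011 = 011101
  pos 7: 111010 XOR 101011 = 010001
Remainder (last 5 bits) = 10001. This is the CRC / FCS.

10001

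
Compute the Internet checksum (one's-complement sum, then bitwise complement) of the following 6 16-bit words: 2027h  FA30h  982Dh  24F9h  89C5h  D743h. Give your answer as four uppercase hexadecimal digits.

One's-complement addition (fold any carry out of bit 15 back into bit 0):
  0x2027 + 0xFA30 = 0x11A57 → wrap carry → 0x1A58
  0x1A58 + 0x982D = 0x0B285
  0xB285 + 0x24F9 = 0x0D77E
  0xD77E + 0x89C5 = 0x16143 → wrap carry → 0x6144
  0x6144 + 0xD743 = 0x13887 → wrap carry → 0x3888
One's-complement sum = 0x3888.
Checksum = ~0x3888 & 0xFFFF = 0xC777.

C777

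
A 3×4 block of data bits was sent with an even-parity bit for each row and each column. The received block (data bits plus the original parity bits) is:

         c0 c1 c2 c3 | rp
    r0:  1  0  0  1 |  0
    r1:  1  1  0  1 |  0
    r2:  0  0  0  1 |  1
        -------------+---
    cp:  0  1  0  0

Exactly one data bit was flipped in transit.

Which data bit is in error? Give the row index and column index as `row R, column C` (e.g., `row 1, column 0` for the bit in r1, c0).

Recompute each row's even parity and compare to rp:
  r0: data parity 0, sent rp 0 → ok
  r1: data parity 1, sent rp 0 → mismatch
  r2: data parity 1, sent rp 1 → ok
Recompute each column's even parity and compare to cp:
  c0: data parity 0, sent cp 0 → ok
  c1: data parity 1, sent cp 1 → ok
  c2: data parity 0, sent cp 0 → ok
  c3: data parity 1, sent cp 0 → mismatch
Exactly one row (r1) and one column (c3) fail → the flipped bit is at their intersection.

row 1, column 3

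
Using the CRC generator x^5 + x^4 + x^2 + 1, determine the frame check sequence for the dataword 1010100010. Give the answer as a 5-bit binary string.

Append 5 zeros: 101010001000000. Divide by 110101 (XOR where the leading bit is 1):
  pos 0: 101010 XOR 110101 = 011111
  pos 1: 111110 XOR 110101 = 001011
  pos 3: 101101 XOR 110101 = 011000
  pos 4: 110000 XOR 110101 = 000101
  pos 7: 101000 XOR 110101 = 011101
  pos 8: 111010 XOR 110101 = 001111
Remainder (last 5 bits) = 11110. This is the CRC / FCS.

11110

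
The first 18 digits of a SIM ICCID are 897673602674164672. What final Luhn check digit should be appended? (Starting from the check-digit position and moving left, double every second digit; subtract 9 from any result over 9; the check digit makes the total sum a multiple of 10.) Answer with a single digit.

Partial digits right→left: 2 7 6 4 6 1 4 7 6 2 0 6 3 7 6 7 9 8
Double every second digit counting from the check-digit position (so the 1st, 3rd, 5th, ... of the partial from the right).
  doubled (with −9 where >9): 4 3 3 8 3 0 6 3 9 → sum 39
  kept as-is: 7 4 1 7 2 6 7 7 8 → sum 49
Total = 39 + 49 = 88.
Check digit = (10 − (88 mod 10)) mod 10 = 2.

2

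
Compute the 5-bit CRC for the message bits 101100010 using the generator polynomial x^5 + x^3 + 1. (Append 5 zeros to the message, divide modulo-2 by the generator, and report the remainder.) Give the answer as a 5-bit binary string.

11011

Append 5 zeros: 10110001000000. Divide by 101001 (XOR where the leading bit is 1):
  pos 0: 101100 XOR 101001 = 000101
  pos 3: 101010 XOR 101001 = 000011
  pos 7: 110000 XOR 101001 = 011001
  pos 8: 110010 XOR 101001 = 011011
Remainder (last 5 bits) = 11011. This is the CRC / FCS.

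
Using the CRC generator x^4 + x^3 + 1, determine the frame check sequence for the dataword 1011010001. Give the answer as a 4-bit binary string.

Append 4 zeros: 10110100010000. Divide by 11001 (XOR where the leading bit is 1):
  pos 0: 10110 XOR 11001 = 01111
  pos 1: 11111 XOR 11001 = 00110
  pos 3: 11000 XOR 11001 = 00001
  pos 7: 10100 XOR 11001 = 01101
  pos 8: 11010 XOR 11001 = 00011
Remainder (last 4 bits) = 0110. This is the CRC / FCS.

0110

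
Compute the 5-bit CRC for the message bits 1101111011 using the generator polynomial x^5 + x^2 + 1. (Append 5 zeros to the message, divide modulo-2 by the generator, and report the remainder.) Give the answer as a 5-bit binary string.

01111

Append 5 zeros: 110111101100000. Divide by 100101 (XOR where the leading bit is 1):
  pos 0: 110111 XOR 100101 = 010010
  pos 1: 100101 XOR 100101 = 000000
  pos 8: 110000 XOR 100101 = 010101
  pos 9: 101010 XOR 100101 = 001111
Remainder (last 5 bits) = 01111. This is the CRC / FCS.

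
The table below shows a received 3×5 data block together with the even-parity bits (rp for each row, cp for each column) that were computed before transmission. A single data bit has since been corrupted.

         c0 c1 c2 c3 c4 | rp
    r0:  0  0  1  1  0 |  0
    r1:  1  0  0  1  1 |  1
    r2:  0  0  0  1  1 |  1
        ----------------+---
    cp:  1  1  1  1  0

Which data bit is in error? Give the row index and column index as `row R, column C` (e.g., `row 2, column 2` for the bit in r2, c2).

row 2, column 1

Recompute each row's even parity and compare to rp:
  r0: data parity 0, sent rp 0 → ok
  r1: data parity 1, sent rp 1 → ok
  r2: data parity 0, sent rp 1 → mismatch
Recompute each column's even parity and compare to cp:
  c0: data parity 1, sent cp 1 → ok
  c1: data parity 0, sent cp 1 → mismatch
  c2: data parity 1, sent cp 1 → ok
  c3: data parity 1, sent cp 1 → ok
  c4: data parity 0, sent cp 0 → ok
Exactly one row (r2) and one column (c1) fail → the flipped bit is at their intersection.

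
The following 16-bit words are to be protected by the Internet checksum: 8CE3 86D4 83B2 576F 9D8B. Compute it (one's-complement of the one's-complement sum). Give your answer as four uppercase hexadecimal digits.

One's-complement addition (fold any carry out of bit 15 back into bit 0):
  0x8CE3 + 0x86D4 = 0x113B7 → wrap carry → 0x13B8
  0x13B8 + 0x83B2 = 0x0976A
  0x976A + 0x576F = 0x0EED9
  0xEED9 + 0x9D8B = 0x18C64 → wrap carry → 0x8C65
One's-complement sum = 0x8C65.
Checksum = ~0x8C65 & 0xFFFF = 0x739A.

739A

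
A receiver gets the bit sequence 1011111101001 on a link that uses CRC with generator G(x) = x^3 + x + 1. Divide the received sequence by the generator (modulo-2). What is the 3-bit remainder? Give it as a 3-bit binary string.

Modulo-2 division of 1011111101001 by 1011:
  pos 0: 1011 XOR 1011 = 0000
  pos 4: 1111 XOR 1011 = 0100
  pos 5: 1000 XOR 1011 = 0011
  pos 7: 1110 XOR 1011 = 0101
  pos 8: 1010 XOR 1011 = 0001
Remainder = 011 (nonzero — an error is detected).

011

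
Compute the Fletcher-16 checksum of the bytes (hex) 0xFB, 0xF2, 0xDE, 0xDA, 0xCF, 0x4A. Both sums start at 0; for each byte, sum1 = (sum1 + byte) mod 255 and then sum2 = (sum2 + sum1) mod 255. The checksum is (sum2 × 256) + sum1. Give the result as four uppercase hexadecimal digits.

9CC2

Running sums (mod 255):
  after byte 0 (0xFB): sum1=251, sum2=251
  after byte 1 (0xF2): sum1=238, sum2=234
  after byte 2 (0xDE): sum1=205, sum2=184
  after byte 3 (0xDA): sum1=168, sum2=97
  after byte 4 (0xCF): sum1=120, sum2=217
  after byte 5 (0x4A): sum1=194, sum2=156
Checksum = sum2·256 + sum1 = 156·256 + 194 = 40130 = 0x9CC2.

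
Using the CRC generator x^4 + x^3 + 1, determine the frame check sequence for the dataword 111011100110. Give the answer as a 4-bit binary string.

1101

Append 4 zeros: 1110111001100000. Divide by 11001 (XOR where the leading bit is 1):
  pos 0: 11101 XOR 11001 = 00100
  pos 2: 10011 XOR 11001 = 01010
  pos 3: 10100 XOR 11001 = 01101
  pos 4: 11010 XOR 11001 = 00011
  pos 7: 11110 XOR 11001 = 00111
  pos 9: 11100 XOR 11001 = 00101
  pos 11: 10100 XOR 11001 = 01101
Remainder (last 4 bits) = 1101. This is the CRC / FCS.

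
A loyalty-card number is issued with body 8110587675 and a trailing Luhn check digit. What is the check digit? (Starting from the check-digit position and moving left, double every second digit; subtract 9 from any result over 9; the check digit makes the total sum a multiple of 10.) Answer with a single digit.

9

Partial digits right→left: 5 7 6 7 8 5 0 1 1 8
Double every second digit counting from the check-digit position (so the 1st, 3rd, 5th, ... of the partial from the right).
  doubled (with −9 where >9): 1 3 7 0 2 → sum 13
  kept as-is: 7 7 5 1 8 → sum 28
Total = 13 + 28 = 41.
Check digit = (10 − (41 mod 10)) mod 10 = 9.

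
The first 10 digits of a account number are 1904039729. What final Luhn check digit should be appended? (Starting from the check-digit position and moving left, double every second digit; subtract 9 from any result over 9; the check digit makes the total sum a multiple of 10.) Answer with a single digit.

1

Partial digits right→left: 9 2 7 9 3 0 4 0 9 1
Double every second digit counting from the check-digit position (so the 1st, 3rd, 5th, ... of the partial from the right).
  doubled (with −9 where >9): 9 5 6 8 9 → sum 37
  kept as-is: 2 9 0 0 1 → sum 12
Total = 37 + 12 = 49.
Check digit = (10 − (49 mod 10)) mod 10 = 1.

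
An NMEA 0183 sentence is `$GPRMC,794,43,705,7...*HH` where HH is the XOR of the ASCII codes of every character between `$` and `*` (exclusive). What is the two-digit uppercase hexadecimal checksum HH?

5D

XOR the ASCII codes of the payload characters:
  'G' = 0x47 → acc = 0x47
  'P' = 0x50 → acc = 0x17
  'R' = 0x52 → acc = 0x45
  'M' = 0x4D → acc = 0x08
  'C' = 0x43 → acc = 0x4B
  ',' = 0x2C → acc = 0x67
  '7' = 0x37 → acc = 0x50
  '9' = 0x39 → acc = 0x69
  '4' = 0x34 → acc = 0x5D
  ',' = 0x2C → acc = 0x71
  '4' = 0x34 → acc = 0x45
  '3' = 0x33 → acc = 0x76
  ',' = 0x2C → acc = 0x5A
  '7' = 0x37 → acc = 0x6D
  '0' = 0x30 → acc = 0x5D
  '5' = 0x35 → acc = 0x68
  ',' = 0x2C → acc = 0x44
  '7' = 0x37 → acc = 0x73
  '.' = 0x2E → acc = 0x5D
  '.' = 0x2E → acc = 0x73
  '.' = 0x2E → acc = 0x5D
Checksum = 0x5D.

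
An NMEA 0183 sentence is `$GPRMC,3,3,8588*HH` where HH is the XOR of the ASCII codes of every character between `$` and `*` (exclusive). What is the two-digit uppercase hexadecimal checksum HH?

XOR the ASCII codes of the payload characters:
  'G' = 0x47 → acc = 0x47
  'P' = 0x50 → acc = 0x17
  'R' = 0x52 → acc = 0x45
  'M' = 0x4D → acc = 0x08
  'C' = 0x43 → acc = 0x4B
  ',' = 0x2C → acc = 0x67
  '3' = 0x33 → acc = 0x54
  ',' = 0x2C → acc = 0x78
  '3' = 0x33 → acc = 0x4B
  ',' = 0x2C → acc = 0x67
  '8' = 0x38 → acc = 0x5F
  '5' = 0x35 → acc = 0x6A
  '8' = 0x38 → acc = 0x52
  '8' = 0x38 → acc = 0x6A
Checksum = 0x6A.

6A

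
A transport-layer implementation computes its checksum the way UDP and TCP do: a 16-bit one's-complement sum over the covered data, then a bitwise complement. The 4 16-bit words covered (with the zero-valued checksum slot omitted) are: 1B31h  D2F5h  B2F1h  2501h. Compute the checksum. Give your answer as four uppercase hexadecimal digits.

One's-complement addition (fold any carry out of bit 15 back into bit 0):
  0x1B31 + 0xD2F5 = 0x0EE26
  0xEE26 + 0xB2F1 = 0x1A117 → wrap carry → 0xA118
  0xA118 + 0x2501 = 0x0C619
One's-complement sum = 0xC619.
Checksum = ~0xC619 & 0xFFFF = 0x39E6.

39E6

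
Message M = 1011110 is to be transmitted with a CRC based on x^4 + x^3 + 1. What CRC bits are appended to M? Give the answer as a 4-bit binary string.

0111

Append 4 zeros: 10111100000. Divide by 11001 (XOR where the leading bit is 1):
  pos 0: 10111 XOR 11001 = 01110
  pos 1: 11101 XOR 11001 = 00100
  pos 3: 10000 XOR 11001 = 01001
  pos 4: 10010 XOR 11001 = 01011
  pos 5: 10110 XOR 11001 = 01111
  pos 6: 11110 XOR 11001 = 00111
Remainder (last 4 bits) = 0111. This is the CRC / FCS.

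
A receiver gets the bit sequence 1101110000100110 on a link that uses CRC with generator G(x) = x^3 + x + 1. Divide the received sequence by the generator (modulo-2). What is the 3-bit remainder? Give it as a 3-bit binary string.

000

Modulo-2 division of 1101110000100110 by 1011:
  pos 0: 1101 XOR 1011 = 0110
  pos 1: 1101 XOR 1011 = 0110
  pos 2: 1101 XOR 1011 = 0110
  pos 3: 1100 XOR 1011 = 0111
  pos 4: 1110 XOR 1011 = 0101
  pos 5: 1010 XOR 1011 = 0001
  pos 8: 1010 XOR 1011 = 0001
  pos 11: 1011 XOR 1011 = 0000
Remainder = 000 (zero — the frame passes the CRC check).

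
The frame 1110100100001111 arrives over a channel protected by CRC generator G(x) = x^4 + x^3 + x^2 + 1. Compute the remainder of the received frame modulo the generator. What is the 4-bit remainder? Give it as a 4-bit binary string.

Modulo-2 division of 1110100100001111 by 11101:
  pos 0: 11101 XOR 11101 = 00000
  pos 7: 10000 XOR 11101 = 01101
  pos 8: 11011 XOR 11101 = 00110
  pos 10: 11011 XOR 11101 = 00110
Remainder = 1101 (nonzero — an error is detected).

1101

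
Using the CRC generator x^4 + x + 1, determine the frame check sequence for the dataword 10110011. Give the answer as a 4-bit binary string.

Append 4 zeros: 101100110000. Divide by 10011 (XOR where the leading bit is 1):
  pos 0: 10110 XOR 10011 = 00101
  pos 2: 10101 XOR 10011 = 00110
  pos 4: 11010 XOR 10011 = 01001
  pos 5: 10010 XOR 10011 = 00001
Remainder (last 4 bits) = 0100. This is the CRC / FCS.

0100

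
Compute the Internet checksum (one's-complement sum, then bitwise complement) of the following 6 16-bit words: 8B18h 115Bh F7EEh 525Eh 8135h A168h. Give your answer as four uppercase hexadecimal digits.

F6A0

One's-complement addition (fold any carry out of bit 15 back into bit 0):
  0x8B18 + 0x115B = 0x09C73
  0x9C73 + 0xF7EE = 0x19461 → wrap carry → 0x9462
  0x9462 + 0x525E = 0x0E6C0
  0xE6C0 + 0x8135 = 0x167F5 → wrap carry → 0x67F6
  0x67F6 + 0xA168 = 0x1095E → wrap carry → 0x095F
One's-complement sum = 0x095F.
Checksum = ~0x095F & 0xFFFF = 0xF6A0.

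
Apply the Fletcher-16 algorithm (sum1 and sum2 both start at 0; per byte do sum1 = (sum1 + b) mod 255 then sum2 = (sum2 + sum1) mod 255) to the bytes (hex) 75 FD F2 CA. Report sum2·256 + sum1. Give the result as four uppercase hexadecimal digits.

8031

Running sums (mod 255):
  after byte 0 (75): sum1=117, sum2=117
  after byte 1 (FD): sum1=115, sum2=232
  after byte 2 (F2): sum1=102, sum2=79
  after byte 3 (CA): sum1=49, sum2=128
Checksum = sum2·256 + sum1 = 128·256 + 49 = 32817 = 0x8031.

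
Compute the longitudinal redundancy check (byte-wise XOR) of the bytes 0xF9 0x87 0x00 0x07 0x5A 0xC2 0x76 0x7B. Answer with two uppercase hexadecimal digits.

EC

XOR the bytes together:
  start with 0xF9
  0xF9 ⊕ 0x87 = 0x7E
  0x7E ⊕ 0x00 = 0x7E
  0x7E ⊕ 0x07 = 0x79
  0x79 ⊕ 0x5A = 0x23
  0x23 ⊕ 0xC2 = 0xE1
  0xE1 ⊕ 0x76 = 0x97
  0x97 ⊕ 0x7B = 0xEC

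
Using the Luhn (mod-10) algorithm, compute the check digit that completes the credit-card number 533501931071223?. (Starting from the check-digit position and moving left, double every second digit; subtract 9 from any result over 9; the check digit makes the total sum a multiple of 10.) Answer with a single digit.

2

Partial digits right→left: 3 2 2 1 7 0 1 3 9 1 0 5 3 3 5
Double every second digit counting from the check-digit position (so the 1st, 3rd, 5th, ... of the partial from the right).
  doubled (with −9 where >9): 6 4 5 2 9 0 6 1 → sum 33
  kept as-is: 2 1 0 3 1 5 3 → sum 15
Total = 33 + 15 = 48.
Check digit = (10 − (48 mod 10)) mod 10 = 2.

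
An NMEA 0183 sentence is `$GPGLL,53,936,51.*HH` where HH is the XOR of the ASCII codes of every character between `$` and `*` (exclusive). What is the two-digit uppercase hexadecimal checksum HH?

XOR the ASCII codes of the payload characters:
  'G' = 0x47 → acc = 0x47
  'P' = 0x50 → acc = 0x17
  'G' = 0x47 → acc = 0x50
  'L' = 0x4C → acc = 0x1C
  'L' = 0x4C → acc = 0x50
  ',' = 0x2C → acc = 0x7C
  '5' = 0x35 → acc = 0x49
  '3' = 0x33 → acc = 0x7A
  ',' = 0x2C → acc = 0x56
  '9' = 0x39 → acc = 0x6F
  '3' = 0x33 → acc = 0x5C
  '6' = 0x36 → acc = 0x6A
  ',' = 0x2C → acc = 0x46
  '5' = 0x35 → acc = 0x73
  '1' = 0x31 → acc = 0x42
  '.' = 0x2E → acc = 0x6C
Checksum = 0x6C.

6C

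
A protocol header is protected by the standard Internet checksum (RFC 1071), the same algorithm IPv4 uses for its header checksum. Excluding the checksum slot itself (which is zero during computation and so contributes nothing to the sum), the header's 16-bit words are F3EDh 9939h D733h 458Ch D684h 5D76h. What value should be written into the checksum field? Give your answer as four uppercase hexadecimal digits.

221D

One's-complement addition (fold any carry out of bit 15 back into bit 0):
  0xF3ED + 0x9939 = 0x18D26 → wrap carry → 0x8D27
  0x8D27 + 0xD733 = 0x1645A → wrap carry → 0x645B
  0x645B + 0x458C = 0x0A9E7
  0xA9E7 + 0xD684 = 0x1806B → wrap carry → 0x806C
  0x806C + 0x5D76 = 0x0DDE2
One's-complement sum = 0xDDE2.
Checksum = ~0xDDE2 & 0xFFFF = 0x221D.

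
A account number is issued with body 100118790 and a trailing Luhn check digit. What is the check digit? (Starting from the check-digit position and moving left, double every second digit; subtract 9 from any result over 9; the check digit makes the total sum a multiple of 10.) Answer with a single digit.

3

Partial digits right→left: 0 9 7 8 1 1 0 0 1
Double every second digit counting from the check-digit position (so the 1st, 3rd, 5th, ... of the partial from the right).
  doubled (with −9 where >9): 0 5 2 0 2 → sum 9
  kept as-is: 9 8 1 0 → sum 18
Total = 9 + 18 = 27.
Check digit = (10 − (27 mod 10)) mod 10 = 3.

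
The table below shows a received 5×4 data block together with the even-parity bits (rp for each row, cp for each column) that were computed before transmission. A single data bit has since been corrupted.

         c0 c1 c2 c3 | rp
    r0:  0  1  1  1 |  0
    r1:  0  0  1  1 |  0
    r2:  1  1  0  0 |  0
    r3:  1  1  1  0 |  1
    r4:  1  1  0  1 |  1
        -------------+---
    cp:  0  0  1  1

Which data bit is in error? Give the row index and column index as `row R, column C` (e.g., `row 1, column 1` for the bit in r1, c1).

Recompute each row's even parity and compare to rp:
  r0: data parity 1, sent rp 0 → mismatch
  r1: data parity 0, sent rp 0 → ok
  r2: data parity 0, sent rp 0 → ok
  r3: data parity 1, sent rp 1 → ok
  r4: data parity 1, sent rp 1 → ok
Recompute each column's even parity and compare to cp:
  c0: data parity 1, sent cp 0 → mismatch
  c1: data parity 0, sent cp 0 → ok
  c2: data parity 1, sent cp 1 → ok
  c3: data parity 1, sent cp 1 → ok
Exactly one row (r0) and one column (c0) fail → the flipped bit is at their intersection.

row 0, column 0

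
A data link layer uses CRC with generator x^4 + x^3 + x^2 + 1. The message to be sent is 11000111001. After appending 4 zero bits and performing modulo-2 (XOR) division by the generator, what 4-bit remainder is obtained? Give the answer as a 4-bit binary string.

0101

Append 4 zeros: 110001110010000. Divide by 11101 (XOR where the leading bit is 1):
  pos 0: 11000 XOR 11101 = 00101
  pos 2: 10111 XOR 11101 = 01010
  pos 3: 10101 XOR 11101 = 01000
  pos 4: 10000 XOR 11101 = 01101
  pos 5: 11010 XOR 11101 = 00111
  pos 7: 11110 XOR 11101 = 00011
  pos 10: 11000 XOR 11101 = 00101
Remainder (last 4 bits) = 0101. This is the CRC / FCS.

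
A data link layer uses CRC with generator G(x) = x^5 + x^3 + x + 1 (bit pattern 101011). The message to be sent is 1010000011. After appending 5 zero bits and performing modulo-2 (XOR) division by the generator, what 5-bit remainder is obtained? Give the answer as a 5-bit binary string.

10010

Append 5 zeros: 101000001100000. Divide by 101011 (XOR where the leading bit is 1):
  pos 0: 101000 XOR 101011 = 000011
  pos 4: 110011 XOR 101011 = 011000
  pos 5: 110000 XOR 101011 = 011011
  pos 6: 110110 XOR 101011 = 011101
  pos 7: 111010 XOR 101011 = 010001
  pos 8: 100010 XOR 101011 = 001001
Remainder (last 5 bits) = 10010. This is the CRC / FCS.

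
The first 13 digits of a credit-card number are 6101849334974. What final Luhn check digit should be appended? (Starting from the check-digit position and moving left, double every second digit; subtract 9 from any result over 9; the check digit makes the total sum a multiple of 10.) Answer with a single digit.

Partial digits right→left: 4 7 9 4 3 3 9 4 8 1 0 1 6
Double every second digit counting from the check-digit position (so the 1st, 3rd, 5th, ... of the partial from the right).
  doubled (with −9 where >9): 8 9 6 9 7 0 3 → sum 42
  kept as-is: 7 4 3 4 1 1 → sum 20
Total = 42 + 20 = 62.
Check digit = (10 − (62 mod 10)) mod 10 = 8.

8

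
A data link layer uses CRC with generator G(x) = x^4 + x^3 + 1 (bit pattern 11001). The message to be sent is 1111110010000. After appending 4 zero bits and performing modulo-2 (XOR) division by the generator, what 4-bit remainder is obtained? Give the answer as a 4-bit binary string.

Append 4 zeros: 11111100100000000. Divide by 11001 (XOR where the leading bit is 1):
  pos 0: 11111 XOR 11001 = 00110
  pos 2: 11010 XOR 11001 = 00011
  pos 5: 11010 XOR 11001 = 00011
  pos 8: 11000 XOR 11001 = 00001
  pos 12: 10000 XOR 11001 = 01001
Remainder (last 4 bits) = 1001. This is the CRC / FCS.

1001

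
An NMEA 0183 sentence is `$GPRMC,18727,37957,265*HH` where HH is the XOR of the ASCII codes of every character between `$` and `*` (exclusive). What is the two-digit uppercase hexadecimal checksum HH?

52

XOR the ASCII codes of the payload characters:
  'G' = 0x47 → acc = 0x47
  'P' = 0x50 → acc = 0x17
  'R' = 0x52 → acc = 0x45
  'M' = 0x4D → acc = 0x08
  'C' = 0x43 → acc = 0x4B
  ',' = 0x2C → acc = 0x67
  '1' = 0x31 → acc = 0x56
  '8' = 0x38 → acc = 0x6E
  '7' = 0x37 → acc = 0x59
  '2' = 0x32 → acc = 0x6B
  '7' = 0x37 → acc = 0x5C
  ',' = 0x2C → acc = 0x70
  '3' = 0x33 → acc = 0x43
  '7' = 0x37 → acc = 0x74
  '9' = 0x39 → acc = 0x4D
  '5' = 0x35 → acc = 0x78
  '7' = 0x37 → acc = 0x4F
  ',' = 0x2C → acc = 0x63
  '2' = 0x32 → acc = 0x51
  '6' = 0x36 → acc = 0x67
  '5' = 0x35 → acc = 0x52
Checksum = 0x52.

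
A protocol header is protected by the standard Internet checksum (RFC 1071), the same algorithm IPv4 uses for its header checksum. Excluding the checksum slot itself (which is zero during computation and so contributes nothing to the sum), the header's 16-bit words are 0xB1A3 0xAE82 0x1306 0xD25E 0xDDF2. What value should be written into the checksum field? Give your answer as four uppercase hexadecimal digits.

DC81

One's-complement addition (fold any carry out of bit 15 back into bit 0):
  0xB1A3 + 0xAE82 = 0x16025 → wrap carry → 0x6026
  0x6026 + 0x1306 = 0x0732C
  0x732C + 0xD25E = 0x1458A → wrap carry → 0x458B
  0x458B + 0xDDF2 = 0x1237D → wrap carry → 0x237E
One's-complement sum = 0x237E.
Checksum = ~0x237E & 0xFFFF = 0xDC81.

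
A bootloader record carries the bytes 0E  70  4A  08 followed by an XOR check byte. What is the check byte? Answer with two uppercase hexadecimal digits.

XOR the bytes together:
  start with 0x0E
  0x0E ⊕ 0x70 = 0x7E
  0x7E ⊕ 0x4A = 0x34
  0x34 ⊕ 0x08 = 0x3C

3C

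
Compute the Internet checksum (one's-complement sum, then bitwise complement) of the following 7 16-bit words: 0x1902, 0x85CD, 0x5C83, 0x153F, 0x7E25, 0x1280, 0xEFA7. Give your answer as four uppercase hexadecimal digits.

One's-complement addition (fold any carry out of bit 15 back into bit 0):
  0x1902 + 0x85CD = 0x09ECF
  0x9ECF + 0x5C83 = 0x0FB52
  0xFB52 + 0x153F = 0x11091 → wrap carry → 0x1092
  0x1092 + 0x7E25 = 0x08EB7
  0x8EB7 + 0x1280 = 0x0A137
  0xA137 + 0xEFA7 = 0x190DE → wrap carry → 0x90DF
One's-complement sum = 0x90DF.
Checksum = ~0x90DF & 0xFFFF = 0x6F20.

6F20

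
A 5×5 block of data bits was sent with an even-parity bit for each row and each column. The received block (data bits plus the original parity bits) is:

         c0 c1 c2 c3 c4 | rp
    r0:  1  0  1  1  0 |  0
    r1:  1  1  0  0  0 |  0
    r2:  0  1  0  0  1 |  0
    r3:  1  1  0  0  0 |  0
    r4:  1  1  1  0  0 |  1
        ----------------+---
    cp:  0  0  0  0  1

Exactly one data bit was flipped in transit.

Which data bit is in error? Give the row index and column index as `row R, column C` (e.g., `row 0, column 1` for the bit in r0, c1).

Recompute each row's even parity and compare to rp:
  r0: data parity 1, sent rp 0 → mismatch
  r1: data parity 0, sent rp 0 → ok
  r2: data parity 0, sent rp 0 → ok
  r3: data parity 0, sent rp 0 → ok
  r4: data parity 1, sent rp 1 → ok
Recompute each column's even parity and compare to cp:
  c0: data parity 0, sent cp 0 → ok
  c1: data parity 0, sent cp 0 → ok
  c2: data parity 0, sent cp 0 → ok
  c3: data parity 1, sent cp 0 → mismatch
  c4: data parity 1, sent cp 1 → ok
Exactly one row (r0) and one column (c3) fail → the flipped bit is at their intersection.

row 0, column 3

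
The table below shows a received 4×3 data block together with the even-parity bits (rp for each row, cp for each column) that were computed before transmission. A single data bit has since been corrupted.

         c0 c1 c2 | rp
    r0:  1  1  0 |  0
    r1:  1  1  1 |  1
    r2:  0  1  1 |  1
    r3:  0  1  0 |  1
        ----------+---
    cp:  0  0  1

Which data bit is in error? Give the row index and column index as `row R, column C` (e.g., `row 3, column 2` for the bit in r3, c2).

row 2, column 2

Recompute each row's even parity and compare to rp:
  r0: data parity 0, sent rp 0 → ok
  r1: data parity 1, sent rp 1 → ok
  r2: data parity 0, sent rp 1 → mismatch
  r3: data parity 1, sent rp 1 → ok
Recompute each column's even parity and compare to cp:
  c0: data parity 0, sent cp 0 → ok
  c1: data parity 0, sent cp 0 → ok
  c2: data parity 0, sent cp 1 → mismatch
Exactly one row (r2) and one column (c2) fail → the flipped bit is at their intersection.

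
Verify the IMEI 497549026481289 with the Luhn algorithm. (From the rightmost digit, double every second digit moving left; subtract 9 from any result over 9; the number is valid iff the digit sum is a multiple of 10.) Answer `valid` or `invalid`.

From the right, keep odd positions and double even positions (subtract 9 from any doubled value over 9):
  doubled (positions 2,4,...): 7 2 8 4 9 1 9 → sum 40
  kept (positions 1,3,...): 9 2 8 6 0 4 7 4 → sum 40
Total = 80.
80 mod 10 = 0, so the number is valid.

valid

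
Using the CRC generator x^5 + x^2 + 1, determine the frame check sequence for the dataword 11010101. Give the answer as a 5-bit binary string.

Append 5 zeros: 1101010100000. Divide by 100101 (XOR where the leading bit is 1):
  pos 0: 110101 XOR 100101 = 010000
  pos 1: 100000 XOR 100101 = 000101
  pos 4: 101100 XOR 100101 = 001001
  pos 6: 100100 XOR 100101 = 000001
Remainder (last 5 bits) = 00010. This is the CRC / FCS.

00010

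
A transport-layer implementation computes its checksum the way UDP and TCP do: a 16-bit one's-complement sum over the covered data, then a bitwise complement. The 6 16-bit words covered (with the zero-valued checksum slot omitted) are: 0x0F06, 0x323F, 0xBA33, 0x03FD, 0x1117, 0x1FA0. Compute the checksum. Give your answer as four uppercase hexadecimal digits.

CFD2

One's-complement addition (fold any carry out of bit 15 back into bit 0):
  0x0F06 + 0x323F = 0x04145
  0x4145 + 0xBA33 = 0x0FB78
  0xFB78 + 0x03FD = 0x0FF75
  0xFF75 + 0x1117 = 0x1108C → wrap carry → 0x108D
  0x108D + 0x1FA0 = 0x0302D
One's-complement sum = 0x302D.
Checksum = ~0x302D & 0xFFFF = 0xCFD2.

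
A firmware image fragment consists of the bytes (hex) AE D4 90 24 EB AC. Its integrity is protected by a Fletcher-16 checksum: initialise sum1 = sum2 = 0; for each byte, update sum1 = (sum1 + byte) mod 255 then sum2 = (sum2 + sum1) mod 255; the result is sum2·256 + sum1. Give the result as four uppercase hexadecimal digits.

Running sums (mod 255):
  after byte 0 (AE): sum1=174, sum2=174
  after byte 1 (D4): sum1=131, sum2=50
  after byte 2 (90): sum1=20, sum2=70
  after byte 3 (24): sum1=56, sum2=126
  after byte 4 (EB): sum1=36, sum2=162
  after byte 5 (AC): sum1=208, sum2=115
Checksum = sum2·256 + sum1 = 115·256 + 208 = 29648 = 0x73D0.

73D0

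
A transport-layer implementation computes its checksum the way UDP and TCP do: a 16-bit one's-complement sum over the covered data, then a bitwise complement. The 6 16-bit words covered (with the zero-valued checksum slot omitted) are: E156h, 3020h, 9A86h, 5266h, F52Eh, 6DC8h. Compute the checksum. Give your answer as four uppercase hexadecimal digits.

One's-complement addition (fold any carry out of bit 15 back into bit 0):
  0xE156 + 0x3020 = 0x11176 → wrap carry → 0x1177
  0x1177 + 0x9A86 = 0x0ABFD
  0xABFD + 0x5266 = 0x0FE63
  0xFE63 + 0xF52E = 0x1F391 → wrap carry → 0xF392
  0xF392 + 0x6DC8 = 0x1615A → wrap carry → 0x615B
One's-complement sum = 0x615B.
Checksum = ~0x615B & 0xFFFF = 0x9EA4.

9EA4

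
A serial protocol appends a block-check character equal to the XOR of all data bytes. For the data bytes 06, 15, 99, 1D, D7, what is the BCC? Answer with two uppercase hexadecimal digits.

40

XOR the bytes together:
  start with 0x06
  0x06 ⊕ 0x15 = 0x13
  0x13 ⊕ 0x99 = 0x8A
  0x8A ⊕ 0x1D = 0x97
  0x97 ⊕ 0xD7 = 0x40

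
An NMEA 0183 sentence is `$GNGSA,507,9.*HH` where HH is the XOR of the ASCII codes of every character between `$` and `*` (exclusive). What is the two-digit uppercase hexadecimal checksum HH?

XOR the ASCII codes of the payload characters:
  'G' = 0x47 → acc = 0x47
  'N' = 0x4E → acc = 0x09
  'G' = 0x47 → acc = 0x4E
  'S' = 0x53 → acc = 0x1D
  'A' = 0x41 → acc = 0x5C
  ',' = 0x2C → acc = 0x70
  '5' = 0x35 → acc = 0x45
  '0' = 0x30 → acc = 0x75
  '7' = 0x37 → acc = 0x42
  ',' = 0x2C → acc = 0x6E
  '9' = 0x39 → acc = 0x57
  '.' = 0x2E → acc = 0x79
Checksum = 0x79.

79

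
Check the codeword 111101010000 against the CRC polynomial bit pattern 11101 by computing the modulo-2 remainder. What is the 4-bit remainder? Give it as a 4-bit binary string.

Modulo-2 division of 111101010000 by 11101:
  pos 0: 11110 XOR 11101 = 00011
  pos 3: 11101 XOR 11101 = 00000
Remainder = 0000 (zero — the frame passes the CRC check).

0000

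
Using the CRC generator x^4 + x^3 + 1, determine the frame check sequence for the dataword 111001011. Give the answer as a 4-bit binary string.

Append 4 zeros: 1110010110000. Divide by 11001 (XOR where the leading bit is 1):
  pos 0: 11100 XOR 11001 = 00101
  pos 2: 10110 XOR 11001 = 01111
  pos 3: 11111 XOR 11001 = 00110
  pos 5: 11010 XOR 11001 = 00011
  pos 8: 11000 XOR 11001 = 00001
Remainder (last 4 bits) = 0001. This is the CRC / FCS.

0001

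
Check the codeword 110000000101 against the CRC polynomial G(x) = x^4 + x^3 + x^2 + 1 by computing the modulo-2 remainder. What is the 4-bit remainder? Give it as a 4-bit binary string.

0000

Modulo-2 division of 110000000101 by 11101:
  pos 0: 11000 XOR 11101 = 00101
  pos 2: 10100 XOR 11101 = 01001
  pos 3: 10010 XOR 11101 = 01111
  pos 4: 11110 XOR 11101 = 00011
  pos 7: 11101 XOR 11101 = 00000
Remainder = 0000 (zero — the frame passes the CRC check).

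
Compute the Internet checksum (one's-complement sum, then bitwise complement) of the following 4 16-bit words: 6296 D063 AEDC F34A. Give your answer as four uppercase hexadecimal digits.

2ADE

One's-complement addition (fold any carry out of bit 15 back into bit 0):
  0x6296 + 0xD063 = 0x132F9 → wrap carry → 0x32FA
  0x32FA + 0xAEDC = 0x0E1D6
  0xE1D6 + 0xF34A = 0x1D520 → wrap carry → 0xD521
One's-complement sum = 0xD521.
Checksum = ~0xD521 & 0xFFFF = 0x2ADE.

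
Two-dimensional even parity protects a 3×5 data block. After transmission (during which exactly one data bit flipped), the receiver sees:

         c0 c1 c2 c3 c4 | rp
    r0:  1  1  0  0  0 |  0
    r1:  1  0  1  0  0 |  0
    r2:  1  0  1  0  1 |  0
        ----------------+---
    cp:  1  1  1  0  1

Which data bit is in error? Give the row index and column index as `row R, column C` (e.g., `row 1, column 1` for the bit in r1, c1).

Recompute each row's even parity and compare to rp:
  r0: data parity 0, sent rp 0 → ok
  r1: data parity 0, sent rp 0 → ok
  r2: data parity 1, sent rp 0 → mismatch
Recompute each column's even parity and compare to cp:
  c0: data parity 1, sent cp 1 → ok
  c1: data parity 1, sent cp 1 → ok
  c2: data parity 0, sent cp 1 → mismatch
  c3: data parity 0, sent cp 0 → ok
  c4: data parity 1, sent cp 1 → ok
Exactly one row (r2) and one column (c2) fail → the flipped bit is at their intersection.

row 2, column 2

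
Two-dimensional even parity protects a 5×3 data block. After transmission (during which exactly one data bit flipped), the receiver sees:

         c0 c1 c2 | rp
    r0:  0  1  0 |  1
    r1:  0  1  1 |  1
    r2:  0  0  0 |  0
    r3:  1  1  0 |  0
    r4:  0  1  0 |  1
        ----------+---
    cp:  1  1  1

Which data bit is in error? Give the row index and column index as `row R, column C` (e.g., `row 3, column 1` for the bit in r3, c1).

row 1, column 1

Recompute each row's even parity and compare to rp:
  r0: data parity 1, sent rp 1 → ok
  r1: data parity 0, sent rp 1 → mismatch
  r2: data parity 0, sent rp 0 → ok
  r3: data parity 0, sent rp 0 → ok
  r4: data parity 1, sent rp 1 → ok
Recompute each column's even parity and compare to cp:
  c0: data parity 1, sent cp 1 → ok
  c1: data parity 0, sent cp 1 → mismatch
  c2: data parity 1, sent cp 1 → ok
Exactly one row (r1) and one column (c1) fail → the flipped bit is at their intersection.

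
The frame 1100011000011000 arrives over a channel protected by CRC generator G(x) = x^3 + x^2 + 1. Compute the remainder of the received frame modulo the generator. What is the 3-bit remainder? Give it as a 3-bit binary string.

Modulo-2 division of 1100011000011000 by 1101:
  pos 0: 1100 XOR 1101 = 0001
  pos 3: 1011 XOR 1101 = 0110
  pos 4: 1100 XOR 1101 = 0001
  pos 7: 1000 XOR 1101 = 0101
  pos 8: 1011 XOR 1101 = 0110
  pos 9: 1101 XOR 1101 = 0000
Remainder = 000 (zero — the frame passes the CRC check).

000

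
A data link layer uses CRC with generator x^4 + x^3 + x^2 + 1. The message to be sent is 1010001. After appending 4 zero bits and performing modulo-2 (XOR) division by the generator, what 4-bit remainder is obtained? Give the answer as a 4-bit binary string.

Append 4 zeros: 10100010000. Divide by 11101 (XOR where the leading bit is 1):
  pos 0: 10100 XOR 11101 = 01001
  pos 1: 10010 XOR 11101 = 01111
  pos 2: 11111 XOR 11101 = 00010
  pos 5: 10000 XOR 11101 = 01101
  pos 6: 11010 XOR 11101 = 00111
Remainder (last 4 bits) = 0111. This is the CRC / FCS.

0111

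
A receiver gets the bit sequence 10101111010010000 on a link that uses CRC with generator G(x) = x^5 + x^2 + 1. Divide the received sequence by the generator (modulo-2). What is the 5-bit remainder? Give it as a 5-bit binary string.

Modulo-2 division of 10101111010010000 by 100101:
  pos 0: 101011 XOR 100101 = 001110
  pos 2: 111011 XOR 100101 = 011110
  pos 3: 111100 XOR 100101 = 011001
  pos 4: 110011 XOR 100101 = 010110
  pos 5: 101100 XOR 100101 = 001001
  pos 7: 100101 XOR 100101 = 000000
Remainder = 00000 (zero — the frame passes the CRC check).

00000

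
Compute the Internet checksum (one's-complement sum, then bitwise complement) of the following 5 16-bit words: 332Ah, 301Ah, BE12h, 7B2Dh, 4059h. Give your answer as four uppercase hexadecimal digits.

One's-complement addition (fold any carry out of bit 15 back into bit 0):
  0x332A + 0x301A = 0x06344
  0x6344 + 0xBE12 = 0x12156 → wrap carry → 0x2157
  0x2157 + 0x7B2D = 0x09C84
  0x9C84 + 0x4059 = 0x0DCDD
One's-complement sum = 0xDCDD.
Checksum = ~0xDCDD & 0xFFFF = 0x2322.

2322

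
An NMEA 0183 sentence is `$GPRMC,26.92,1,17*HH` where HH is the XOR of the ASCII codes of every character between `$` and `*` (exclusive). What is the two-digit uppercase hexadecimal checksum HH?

XOR the ASCII codes of the payload characters:
  'G' = 0x47 → acc = 0x47
  'P' = 0x50 → acc = 0x17
  'R' = 0x52 → acc = 0x45
  'M' = 0x4D → acc = 0x08
  'C' = 0x43 → acc = 0x4B
  ',' = 0x2C → acc = 0x67
  '2' = 0x32 → acc = 0x55
  '6' = 0x36 → acc = 0x63
  '.' = 0x2E → acc = 0x4D
  '9' = 0x39 → acc = 0x74
  '2' = 0x32 → acc = 0x46
  ',' = 0x2C → acc = 0x6A
  '1' = 0x31 → acc = 0x5B
  ',' = 0x2C → acc = 0x77
  '1' = 0x31 → acc = 0x46
  '7' = 0x37 → acc = 0x71
Checksum = 0x71.

71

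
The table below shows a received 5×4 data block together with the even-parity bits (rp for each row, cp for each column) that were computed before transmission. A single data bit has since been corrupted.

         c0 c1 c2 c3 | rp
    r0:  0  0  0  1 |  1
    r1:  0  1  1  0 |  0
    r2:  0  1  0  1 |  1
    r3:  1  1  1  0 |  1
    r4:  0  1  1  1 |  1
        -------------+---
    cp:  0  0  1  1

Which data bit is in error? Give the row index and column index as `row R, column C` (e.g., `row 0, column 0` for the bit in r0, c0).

Recompute each row's even parity and compare to rp:
  r0: data parity 1, sent rp 1 → ok
  r1: data parity 0, sent rp 0 → ok
  r2: data parity 0, sent rp 1 → mismatch
  r3: data parity 1, sent rp 1 → ok
  r4: data parity 1, sent rp 1 → ok
Recompute each column's even parity and compare to cp:
  c0: data parity 1, sent cp 0 → mismatch
  c1: data parity 0, sent cp 0 → ok
  c2: data parity 1, sent cp 1 → ok
  c3: data parity 1, sent cp 1 → ok
Exactly one row (r2) and one column (c0) fail → the flipped bit is at their intersection.

row 2, column 0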